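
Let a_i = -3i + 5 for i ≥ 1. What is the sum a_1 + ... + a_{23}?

-713

Over i = 1..23: Σi = 276.
Total = (-3)·276 + (5)·23 = -713.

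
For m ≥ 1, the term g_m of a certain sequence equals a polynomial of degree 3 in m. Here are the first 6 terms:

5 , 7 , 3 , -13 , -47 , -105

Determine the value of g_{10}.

-697

1st diffs: 2, -4, -16, -34, -58.
2nd diffs: -6, -12, -18, -24.
3rd diffs: -6, -6, -6 (constant).
Newton forward-difference form: g_m = 5 + 2·C(m-1,1) + (-6)·C(m-1,2) + (-6)·C(m-1,3).
At m = 10: m-1 = 9, so g_{10} = 5 + 18 - 216 - 504 = -697.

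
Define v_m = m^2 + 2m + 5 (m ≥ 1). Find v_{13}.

200

v_{13} = 1·13^2 + 2·13 + 5 = 200.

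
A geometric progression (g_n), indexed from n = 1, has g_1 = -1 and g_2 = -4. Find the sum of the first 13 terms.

Common ratio r = 4.
g_n = (-1)·4^(n-1).
S = (-1)·(4^13 - 1)/(4 - 1) = (-1)·(67108864 - 1)/(3) = -22369621.

-22369621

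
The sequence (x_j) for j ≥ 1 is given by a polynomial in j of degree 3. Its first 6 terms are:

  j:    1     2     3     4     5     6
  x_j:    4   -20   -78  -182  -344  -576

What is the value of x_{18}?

1st diffs: -24, -58, -104, -162, -232.
2nd diffs: -34, -46, -58, -70.
3rd diffs: -12, -12, -12 (constant).
So x_j = -2j^3 - 5j^2 + 5j + 6.
Evaluating at j = 18 gives x_{18} = -13188.

-13188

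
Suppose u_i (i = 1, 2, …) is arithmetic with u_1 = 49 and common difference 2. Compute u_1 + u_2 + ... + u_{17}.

u_i = 49 + (i - 1)·2.
u_{17} = 81; S = 17·(49 + 81)/2 = 1105.

1105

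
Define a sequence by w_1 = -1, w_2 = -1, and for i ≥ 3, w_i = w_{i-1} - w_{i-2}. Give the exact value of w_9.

0

Iterate the recurrence:
w_3 = 0; w_4 = 1; w_5 = 1; w_6 = 0; w_7 = -1; w_8 = -1; w_9 = 0.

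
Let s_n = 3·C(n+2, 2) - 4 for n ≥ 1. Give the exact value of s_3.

C(5, 2) = 10, so s_3 = 26.

26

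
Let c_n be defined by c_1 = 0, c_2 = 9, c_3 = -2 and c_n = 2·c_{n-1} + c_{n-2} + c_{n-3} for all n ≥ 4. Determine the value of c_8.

246

Applying the relation repeatedly:
c_4 = 5; c_5 = 17; c_6 = 37; c_7 = 96; c_8 = 246.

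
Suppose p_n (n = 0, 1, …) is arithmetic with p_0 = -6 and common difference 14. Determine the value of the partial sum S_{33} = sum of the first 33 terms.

7194

p_n = -6 + (n - 0)·14.
p_{32} = 442; S = 33·(-6 + 442)/2 = 7194.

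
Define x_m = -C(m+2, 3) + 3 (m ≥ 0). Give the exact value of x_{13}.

-452

C(15, 3) = 455, so x_{13} = -452.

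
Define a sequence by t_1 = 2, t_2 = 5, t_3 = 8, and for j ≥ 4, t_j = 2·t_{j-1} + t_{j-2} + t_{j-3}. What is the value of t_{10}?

6278

Applying the relation repeatedly:
t_4 = 23;  t_5 = 59;  t_6 = 149;  t_7 = 380;  t_8 = 968;  t_9 = 2465;  t_{10} = 6278.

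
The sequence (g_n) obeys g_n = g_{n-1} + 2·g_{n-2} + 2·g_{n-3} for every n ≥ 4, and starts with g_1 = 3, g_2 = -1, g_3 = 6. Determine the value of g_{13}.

Step forward from the initial values:
g_4 = 10  g_5 = 20  g_6 = 52  g_7 = 112  g_8 = 256  g_9 = 584  g_{10} = 1320  g_{11} = 3000  g_{12} = 6808  g_{13} = 15448.

15448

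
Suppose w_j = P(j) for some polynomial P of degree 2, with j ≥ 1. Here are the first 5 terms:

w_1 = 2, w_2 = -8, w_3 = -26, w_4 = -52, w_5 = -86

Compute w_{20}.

1st diffs: -10, -18, -26, -34.
2nd diffs: -8, -8, -8 (constant).
Newton forward-difference form: w_j = 2 + (-10)·C(j-1,1) + (-8)·C(j-1,2).
At j = 20: j-1 = 19, so w_{20} = 2 - 190 - 1368 = -1556.

-1556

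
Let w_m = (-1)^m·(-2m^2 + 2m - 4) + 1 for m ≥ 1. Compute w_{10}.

-183

(-1)^10 = 1; -2m^2 + 2m - 4 at m=10 is -184; so w_{10} = -183.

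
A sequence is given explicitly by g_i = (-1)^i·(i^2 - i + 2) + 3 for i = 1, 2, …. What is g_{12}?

(-1)^12 = 1; i^2 - i + 2 at i=12 is 134; so g_{12} = 137.

137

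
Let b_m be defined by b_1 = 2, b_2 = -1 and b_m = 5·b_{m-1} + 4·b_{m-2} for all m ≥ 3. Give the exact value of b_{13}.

74297347

Iterate the recurrence:
b_3 = 3, b_4 = 11, b_5 = 67, …, b_{10} = 400859, b_{11} = 2285523, b_{12} = 13031051, b_{13} = 74297347.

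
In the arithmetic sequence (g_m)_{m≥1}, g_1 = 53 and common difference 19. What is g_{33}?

g_m = 53 + (m - 1)·19.
g_{33} = 53 + 32·19 = 661.

661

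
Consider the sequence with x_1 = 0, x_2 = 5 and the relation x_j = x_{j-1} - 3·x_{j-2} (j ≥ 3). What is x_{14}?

-2995

Compute successive terms:
x_3 = 5;  x_4 = -10;  x_5 = -25;  …;  x_{11} = 155;  x_{12} = 1265;  x_{13} = 800;  x_{14} = -2995.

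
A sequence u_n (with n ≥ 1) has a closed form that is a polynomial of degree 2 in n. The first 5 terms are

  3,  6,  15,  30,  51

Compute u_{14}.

1st diffs: 3, 9, 15, 21.
2nd diffs: 6, 6, 6 (constant).
So u_n = 3n^2 - 6n + 6.
Evaluating at n = 14 gives u_{14} = 510.

510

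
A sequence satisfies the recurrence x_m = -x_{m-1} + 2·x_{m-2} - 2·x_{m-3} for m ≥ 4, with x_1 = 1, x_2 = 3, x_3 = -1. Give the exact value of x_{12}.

Applying the relation repeatedly:
x_4 = 5, x_5 = -13, x_6 = 25, x_7 = -61, x_8 = 137, x_9 = -309, x_{10} = 705, x_{11} = -1597, x_{12} = 3625.

3625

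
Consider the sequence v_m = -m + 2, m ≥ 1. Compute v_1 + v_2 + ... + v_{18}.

Over m = 1..18: Σm = 171.
Total = (-1)·171 + (2)·18 = -135.

-135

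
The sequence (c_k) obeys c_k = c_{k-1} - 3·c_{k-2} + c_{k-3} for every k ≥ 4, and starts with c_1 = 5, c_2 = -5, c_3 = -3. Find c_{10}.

43

Iterate the recurrence:
c_4 = 17;  c_5 = 21;  c_6 = -33;  c_7 = -79;  c_8 = 41;  c_9 = 245;  c_{10} = 43.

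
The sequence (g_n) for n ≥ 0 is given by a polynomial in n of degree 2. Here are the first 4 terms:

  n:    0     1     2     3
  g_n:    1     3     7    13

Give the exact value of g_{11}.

133

1st diffs: 2, 4, 6.
2nd diffs: 2, 2 (constant).
Newton forward-difference form: g_n = 1 + 2·C(n,1) + 2·C(n,2).
At n = 11: n = 11, so g_{11} = 1 + 22 + 110 = 133.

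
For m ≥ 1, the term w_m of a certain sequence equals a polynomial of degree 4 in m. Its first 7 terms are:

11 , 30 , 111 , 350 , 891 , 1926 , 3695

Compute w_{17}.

148875

1st diffs: 19, 81, 239, 541, 1035, 1769.
2nd diffs: 62, 158, 302, 494, 734.
3rd diffs: 96, 144, 192, 240.
4th diffs: 48, 48, 48 (constant).
So w_m = 2m^4 - 4m^3 + 5m^2 + 2m + 6.
Evaluating at m = 17 gives w_{17} = 148875.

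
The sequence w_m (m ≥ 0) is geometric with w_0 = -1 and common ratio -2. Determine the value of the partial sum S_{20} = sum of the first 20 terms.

349525

w_m = (-1)·(-2)^(m-0).
S = (-1)·((-2)^20 - 1)/(-2 - 1) = (-1)·(1048576 - 1)/(-3) = 349525.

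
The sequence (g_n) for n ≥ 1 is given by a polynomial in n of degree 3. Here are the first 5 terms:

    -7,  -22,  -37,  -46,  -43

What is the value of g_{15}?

1st diffs: -15, -15, -9, 3.
2nd diffs: 0, 6, 12.
3rd diffs: 6, 6 (constant).
Newton forward-difference form: g_n = -7 + (-15)·C(n-1,1) + 6·C(n-1,3).
At n = 15: n-1 = 14, so g_{15} = -7 - 210 + 2184 = 1967.

1967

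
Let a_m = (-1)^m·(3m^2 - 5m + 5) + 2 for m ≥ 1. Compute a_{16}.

(-1)^16 = 1; 3m^2 - 5m + 5 at m=16 is 693; so a_{16} = 695.

695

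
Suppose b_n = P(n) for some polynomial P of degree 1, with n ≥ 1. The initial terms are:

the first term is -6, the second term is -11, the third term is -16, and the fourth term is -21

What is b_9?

-46

1st diffs: -5, -5, -5 (constant).
So b_n = -5n - 1.
Evaluating at n = 9 gives b_9 = -46.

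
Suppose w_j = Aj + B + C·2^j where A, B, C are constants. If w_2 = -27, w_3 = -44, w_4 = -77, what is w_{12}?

Write the equations: 2A + B + 4C = -27; 3A + B + 8C = -44; 4A + B + 16C = -77.
Subtracting the first from the second: A + 4C = -17.
Subtracting the second from the third: A + 8C = -33.
Solving: C = -4, A = -1, then B = -9.
Therefore w_{12} = -12 + (-9) + (-4)·4096 = -16405.

-16405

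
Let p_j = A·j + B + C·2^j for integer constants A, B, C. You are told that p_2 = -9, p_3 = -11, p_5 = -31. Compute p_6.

-61

Write the equations: 2A + B + 4C = -9; 3A + B + 8C = -11; 5A + B + 32C = -31.
Subtracting the first from the second: A + 4C = -2.
Subtracting the second from the third: 2A + 24C = -20.
Solving: C = -1, A = 2, then B = -9.
So p_j = 2·j + (-9) + (-1)·2^j; at j=6 this is -61.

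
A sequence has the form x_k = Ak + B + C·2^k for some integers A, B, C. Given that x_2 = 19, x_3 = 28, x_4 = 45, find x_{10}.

2067

The three given values yield: 2A + B + 4C = 19; 3A + B + 8C = 28; 4A + B + 16C = 45.
Subtracting the first from the second: A + 4C = 9.
Subtracting the second from the third: A + 8C = 17.
Solving: C = 2, A = 1, then B = 9.
Therefore x_{10} = 10 + 9 + 2·1024 = 2067.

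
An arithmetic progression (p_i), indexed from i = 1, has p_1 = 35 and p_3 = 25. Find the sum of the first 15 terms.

0

Common difference d = (25 - 35) / (3 - 1) = -5.
p_i = 35 + (i - 1)·(-5).
p_{15} = -35; S = 15·(35 + (-35))/2 = 0.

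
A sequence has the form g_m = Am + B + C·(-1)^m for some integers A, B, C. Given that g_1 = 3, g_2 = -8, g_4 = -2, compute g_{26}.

64

The three given values yield: A + B - C = 3; 2A + B + C = -8; 4A + B + C = -2.
Subtracting the first from the second: A + 2C = -11.
Subtracting the second from the third: 2A = 6.
Solving: C = -7, A = 3, then B = -7.
Hence g_{26} = 3·26 + (-7) + (-7)·1 = 64.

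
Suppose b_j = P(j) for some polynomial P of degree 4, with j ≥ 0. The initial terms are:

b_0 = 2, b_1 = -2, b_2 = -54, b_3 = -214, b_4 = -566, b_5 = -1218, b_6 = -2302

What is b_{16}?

1st diffs: -4, -52, -160, -352, -652, -1084.
2nd diffs: -48, -108, -192, -300, -432.
3rd diffs: -60, -84, -108, -132.
4th diffs: -24, -24, -24 (constant).
Newton forward-difference form: b_j = 2 + (-4)·C(j,1) + (-48)·C(j,2) + (-60)·C(j,3) + (-24)·C(j,4).
At j = 16: j = 16, so b_{16} = 2 - 64 - 5760 - 33600 - 43680 = -83102.

-83102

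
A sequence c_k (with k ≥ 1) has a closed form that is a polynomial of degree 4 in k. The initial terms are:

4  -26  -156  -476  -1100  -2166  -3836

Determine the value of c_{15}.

1st diffs: -30, -130, -320, -624, -1066, -1670.
2nd diffs: -100, -190, -304, -442, -604.
3rd diffs: -90, -114, -138, -162.
4th diffs: -24, -24, -24 (constant).
Newton forward-difference form: c_k = 4 + (-30)·C(k-1,1) + (-100)·C(k-1,2) + (-90)·C(k-1,3) + (-24)·C(k-1,4).
At k = 15: k-1 = 14, so c_{15} = 4 - 420 - 9100 - 32760 - 24024 = -66300.

-66300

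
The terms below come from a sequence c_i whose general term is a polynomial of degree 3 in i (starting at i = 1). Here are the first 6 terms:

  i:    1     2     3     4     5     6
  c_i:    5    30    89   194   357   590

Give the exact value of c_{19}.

1st diffs: 25, 59, 105, 163, 233.
2nd diffs: 34, 46, 58, 70.
3rd diffs: 12, 12, 12 (constant).
Newton forward-difference form: c_i = 5 + 25·C(i-1,1) + 34·C(i-1,2) + 12·C(i-1,3).
At i = 19: i-1 = 18, so c_{19} = 5 + 450 + 5202 + 9792 = 15449.

15449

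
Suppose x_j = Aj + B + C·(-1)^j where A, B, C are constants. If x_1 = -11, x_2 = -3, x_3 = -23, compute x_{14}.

At j = 1, 2, 3: A + B - C = -11; 2A + B + C = -3; 3A + B - C = -23.
Subtracting the first from the second: A + 2C = 8.
Subtracting the second from the third: A - 2C = -20.
Solving: C = 7, A = -6, then B = 2.
Hence x_{14} = -6·14 + 2 + 7·1 = -75.

-75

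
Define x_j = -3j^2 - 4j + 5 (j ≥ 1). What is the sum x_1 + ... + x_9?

-990

Over j = 1..9: Σj = 45, Σj² = 285.
Total = (-3)·285 + (-4)·45 + (5)·9 = -990.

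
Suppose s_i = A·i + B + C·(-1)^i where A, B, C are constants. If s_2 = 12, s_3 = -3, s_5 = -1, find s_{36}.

Plug in i = 2, 3, 5: 2A + B + C = 12; 3A + B - C = -3; 5A + B - C = -1.
Subtracting the first from the second: A - 2C = -15.
Subtracting the second from the third: 2A = 2.
Solving: C = 8, A = 1, then B = 2.
Therefore s_{36} = 36 + 2 + 8·1 = 46.

46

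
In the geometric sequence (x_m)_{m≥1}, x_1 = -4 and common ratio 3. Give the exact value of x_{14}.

x_m = (-4)·3^(m-1).
x_{14} = (-4)·3^13 = -6377292.

-6377292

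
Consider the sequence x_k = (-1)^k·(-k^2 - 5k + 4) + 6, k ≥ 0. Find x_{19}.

(-1)^19 = -1; -k^2 - 5k + 4 at k=19 is -452; so x_{19} = 458.

458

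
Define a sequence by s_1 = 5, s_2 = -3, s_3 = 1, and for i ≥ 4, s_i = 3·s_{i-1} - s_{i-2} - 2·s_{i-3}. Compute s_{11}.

s_4 = -4, s_5 = -7, s_6 = -19, s_7 = -42, s_8 = -93, s_9 = -199, s_{10} = -420, s_{11} = -875.

-875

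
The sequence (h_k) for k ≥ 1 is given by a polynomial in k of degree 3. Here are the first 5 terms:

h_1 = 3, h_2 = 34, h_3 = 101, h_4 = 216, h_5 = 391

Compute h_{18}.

1st diffs: 31, 67, 115, 175.
2nd diffs: 36, 48, 60.
3rd diffs: 12, 12 (constant).
So h_k = 2k^3 + 6k^2 - k - 4.
Evaluating at k = 18 gives h_{18} = 13586.

13586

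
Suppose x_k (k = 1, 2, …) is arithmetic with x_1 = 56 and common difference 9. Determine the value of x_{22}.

245

x_k = 56 + (k - 1)·9.
x_{22} = 56 + 21·9 = 245.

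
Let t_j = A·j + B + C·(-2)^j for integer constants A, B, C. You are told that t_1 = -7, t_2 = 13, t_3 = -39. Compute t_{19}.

-2097223

At j = 1, 2, 3: A + B - 2C = -7; 2A + B + 4C = 13; 3A + B - 8C = -39.
Subtracting the first from the second: A + 6C = 20.
Subtracting the second from the third: A - 12C = -52.
Solving: C = 4, A = -4, then B = 5.
Hence t_{19} = -4·19 + 5 + 4·(-524288) = -2097223.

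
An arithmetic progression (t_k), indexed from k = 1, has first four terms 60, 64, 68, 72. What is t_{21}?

140

Common difference d = 4.
t_k = 60 + (k - 1)·4.
t_{21} = 60 + 20·4 = 140.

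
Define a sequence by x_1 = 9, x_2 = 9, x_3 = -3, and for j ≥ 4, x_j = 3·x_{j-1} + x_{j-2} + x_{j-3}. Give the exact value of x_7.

Applying the relation repeatedly:
x_4 = 9;  x_5 = 33;  x_6 = 105;  x_7 = 357.

357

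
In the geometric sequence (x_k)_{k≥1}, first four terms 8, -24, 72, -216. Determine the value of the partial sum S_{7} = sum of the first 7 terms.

4376

Common ratio r = -3.
x_k = 8·(-3)^(k-1).
S = 8·((-3)^7 - 1)/(-3 - 1) = 8·(-2187 - 1)/(-4) = 4376.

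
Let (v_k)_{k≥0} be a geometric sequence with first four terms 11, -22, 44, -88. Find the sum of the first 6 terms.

Common ratio r = -2.
v_k = 11·(-2)^(k-0).
S = 11·((-2)^6 - 1)/(-2 - 1) = 11·(64 - 1)/(-3) = -231.

-231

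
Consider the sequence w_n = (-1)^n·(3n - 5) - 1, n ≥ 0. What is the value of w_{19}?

(-1)^19 = -1; 3n - 5 at n=19 is 52; so w_{19} = -53.

-53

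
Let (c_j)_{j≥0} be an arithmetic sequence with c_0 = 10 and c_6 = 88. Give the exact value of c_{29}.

Common difference d = (88 - 10) / (6 - 0) = 13.
c_j = 10 + (j - 0)·13.
c_{29} = 10 + 29·13 = 387.

387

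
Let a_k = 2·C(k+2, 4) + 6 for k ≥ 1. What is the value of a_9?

C(11, 4) = 330, so a_9 = 666.

666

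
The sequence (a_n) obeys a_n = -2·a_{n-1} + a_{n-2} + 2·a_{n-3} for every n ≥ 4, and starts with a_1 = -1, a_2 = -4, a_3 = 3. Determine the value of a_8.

-172

a_4 = -12; a_5 = 19; a_6 = -44; a_7 = 83; a_8 = -172.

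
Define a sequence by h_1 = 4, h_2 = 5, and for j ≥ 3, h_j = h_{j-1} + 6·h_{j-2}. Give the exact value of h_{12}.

Iterate the recurrence:
h_3 = 29;  h_4 = 59;  h_5 = 233;  h_6 = 587;  h_7 = 1985;  h_8 = 5507;  h_9 = 17417;  h_{10} = 50459;  h_{11} = 154961;  h_{12} = 457715.
(Characteristic roots are 3 and -2.)

457715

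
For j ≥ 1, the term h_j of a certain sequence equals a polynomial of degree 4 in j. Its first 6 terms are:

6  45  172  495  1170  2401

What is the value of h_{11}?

1st diffs: 39, 127, 323, 675, 1231.
2nd diffs: 88, 196, 352, 556.
3rd diffs: 108, 156, 204.
4th diffs: 48, 48 (constant).
So h_j = 2j^4 - 2j^3 + 6j^2 + 5j - 5.
Evaluating at j = 11 gives h_{11} = 27396.

27396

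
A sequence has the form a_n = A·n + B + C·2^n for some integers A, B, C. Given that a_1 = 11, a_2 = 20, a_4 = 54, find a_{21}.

Write the equations: A + B + 2C = 11; 2A + B + 4C = 20; 4A + B + 16C = 54.
Subtracting the first from the second: A + 2C = 9.
Subtracting the second from the third: 2A + 12C = 34.
Solving: C = 2, A = 5, then B = 2.
Hence a_{21} = 5·21 + 2 + 2·2097152 = 4194411.

4194411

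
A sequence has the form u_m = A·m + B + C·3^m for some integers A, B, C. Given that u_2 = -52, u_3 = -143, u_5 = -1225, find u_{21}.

At m = 2, 3, 5: 2A + B + 9C = -52; 3A + B + 27C = -143; 5A + B + 243C = -1225.
Subtracting the first from the second: A + 18C = -91.
Subtracting the second from the third: 2A + 216C = -1082.
Solving: C = -5, A = -1, then B = -5.
Therefore u_{21} = -21 + (-5) + (-5)·10460353203 = -52301766041.

-52301766041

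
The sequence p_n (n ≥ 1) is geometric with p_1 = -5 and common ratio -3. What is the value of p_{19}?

p_n = (-5)·(-3)^(n-1).
p_{19} = (-5)·(-3)^18 = -1937102445.

-1937102445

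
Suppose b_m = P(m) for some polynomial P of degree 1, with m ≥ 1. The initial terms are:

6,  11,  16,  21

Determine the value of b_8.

41

1st diffs: 5, 5, 5 (constant).
So b_m = 5m + 1.
Evaluating at m = 8 gives b_8 = 41.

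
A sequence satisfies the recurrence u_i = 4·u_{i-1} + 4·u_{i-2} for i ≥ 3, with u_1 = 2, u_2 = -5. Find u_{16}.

-10682318848

Applying the relation repeatedly:
u_3 = -12, u_4 = -68, u_5 = -320, …, u_{13} = -94896128, u_{14} = -458199040, u_{15} = -2212380672, u_{16} = -10682318848.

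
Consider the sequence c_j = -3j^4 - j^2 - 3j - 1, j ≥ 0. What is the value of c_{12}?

-62389

c_{12} = -3·12^4 - 1·12^2 - 3·12 - 1 = -62389.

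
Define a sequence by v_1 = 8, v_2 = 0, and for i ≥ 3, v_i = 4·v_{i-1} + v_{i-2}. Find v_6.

Step forward from the initial values:
v_3 = 8;  v_4 = 32;  v_5 = 136;  v_6 = 576.

576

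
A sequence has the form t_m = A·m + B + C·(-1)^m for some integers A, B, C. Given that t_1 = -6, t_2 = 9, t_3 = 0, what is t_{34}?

Write the equations: A + B - C = -6; 2A + B + C = 9; 3A + B - C = 0.
Subtracting the first from the second: A + 2C = 15.
Subtracting the second from the third: A - 2C = -9.
Solving: C = 6, A = 3, then B = -3.
Therefore t_{34} = 102 + (-3) + 6·1 = 105.

105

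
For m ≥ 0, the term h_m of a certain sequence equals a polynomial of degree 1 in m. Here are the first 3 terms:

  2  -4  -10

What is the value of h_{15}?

-88

1st diffs: -6, -6 (constant).
So h_m = -6m + 2.
Evaluating at m = 15 gives h_{15} = -88.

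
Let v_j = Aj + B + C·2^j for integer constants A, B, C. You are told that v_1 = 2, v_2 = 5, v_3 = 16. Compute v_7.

Plug in j = 1, 2, 3: A + B + 2C = 2; 2A + B + 4C = 5; 3A + B + 8C = 16.
Subtracting the first from the second: A + 2C = 3.
Subtracting the second from the third: A + 4C = 11.
Solving: C = 4, A = -5, then B = -1.
So v_j = -5·j + (-1) + 4·2^j; at j=7 this is 476.

476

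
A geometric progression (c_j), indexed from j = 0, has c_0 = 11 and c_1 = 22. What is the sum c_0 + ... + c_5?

693

Common ratio r = 2.
c_j = 11·2^(j-0).
S = 11·(2^6 - 1)/(2 - 1) = 11·(64 - 1)/(1) = 693.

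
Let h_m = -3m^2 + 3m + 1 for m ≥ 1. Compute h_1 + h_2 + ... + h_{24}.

Over m = 1..24: Σm = 300, Σm² = 4900.
Total = (-3)·4900 + (3)·300 + (1)·24 = -13776.

-13776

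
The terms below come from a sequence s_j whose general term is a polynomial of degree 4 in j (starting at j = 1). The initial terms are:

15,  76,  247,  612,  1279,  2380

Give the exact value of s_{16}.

83460

1st diffs: 61, 171, 365, 667, 1101.
2nd diffs: 110, 194, 302, 434.
3rd diffs: 84, 108, 132.
4th diffs: 24, 24 (constant).
So s_j = j^4 + 4j^3 + 6j^2 + 4.
Evaluating at j = 16 gives s_{16} = 83460.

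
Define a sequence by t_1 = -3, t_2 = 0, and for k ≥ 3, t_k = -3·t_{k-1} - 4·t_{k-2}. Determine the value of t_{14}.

Applying the relation repeatedly:
t_3 = 12  t_4 = -36  t_5 = 60  …  t_{11} = 1020  t_{12} = -7524  t_{13} = 18492  t_{14} = -25380.

-25380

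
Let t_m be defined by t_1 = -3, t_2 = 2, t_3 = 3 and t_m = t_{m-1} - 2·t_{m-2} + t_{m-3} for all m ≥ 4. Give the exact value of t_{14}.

-93

t_4 = -4; t_5 = -8; t_6 = 3; …; t_{11} = 40; t_{12} = 40; t_{13} = -53; t_{14} = -93.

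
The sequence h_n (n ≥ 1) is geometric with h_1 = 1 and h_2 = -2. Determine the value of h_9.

Common ratio r = -2.
h_n = 1·(-2)^(n-1).
h_9 = 1·(-2)^8 = 256.

256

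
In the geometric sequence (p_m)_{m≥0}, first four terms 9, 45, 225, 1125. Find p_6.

140625

Common ratio r = 5.
p_m = 9·5^(m-0).
p_6 = 9·5^6 = 140625.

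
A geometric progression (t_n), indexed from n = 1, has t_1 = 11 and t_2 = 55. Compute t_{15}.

67138671875

Common ratio r = 5.
t_n = 11·5^(n-1).
t_{15} = 11·5^14 = 67138671875.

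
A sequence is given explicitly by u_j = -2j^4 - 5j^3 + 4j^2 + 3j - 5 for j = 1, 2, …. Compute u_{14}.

u_{14} = -2·14^4 - 5·14^3 + 4·14^2 + 3·14 - 5 = -89731.

-89731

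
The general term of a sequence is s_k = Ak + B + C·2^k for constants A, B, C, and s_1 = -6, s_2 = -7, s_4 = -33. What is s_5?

Plug in k = 1, 2, 4: A + B + 2C = -6; 2A + B + 4C = -7; 4A + B + 16C = -33.
Subtracting the first from the second: A + 2C = -1.
Subtracting the second from the third: 2A + 12C = -26.
Solving: C = -3, A = 5, then B = -5.
Hence s_5 = 5·5 + (-5) + (-3)·32 = -76.

-76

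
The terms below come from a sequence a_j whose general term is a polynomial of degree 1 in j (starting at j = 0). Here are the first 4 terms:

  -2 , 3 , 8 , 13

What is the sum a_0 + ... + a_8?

162

1st diffs: 5, 5, 5 (constant).
So a_j = 5j - 2.
Continuing: …, 18, 23, 28, 33, …, a_8 = 38.
Summing j = 0..8 (9 terms) gives 162.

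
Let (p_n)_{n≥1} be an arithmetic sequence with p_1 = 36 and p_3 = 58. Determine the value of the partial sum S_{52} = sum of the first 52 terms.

Common difference d = (58 - 36) / (3 - 1) = 11.
p_n = 36 + (n - 1)·11.
p_{52} = 597; S = 52·(36 + 597)/2 = 16458.

16458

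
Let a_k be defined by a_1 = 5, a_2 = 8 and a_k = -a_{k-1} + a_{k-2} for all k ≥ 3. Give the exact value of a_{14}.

1144

Applying the relation repeatedly:
a_3 = -3, a_4 = 11, a_5 = -14, …, a_{11} = -270, a_{12} = 437, a_{13} = -707, a_{14} = 1144.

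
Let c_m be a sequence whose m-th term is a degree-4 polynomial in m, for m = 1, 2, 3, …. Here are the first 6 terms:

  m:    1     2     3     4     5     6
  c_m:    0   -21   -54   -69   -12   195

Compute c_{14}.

24531

1st diffs: -21, -33, -15, 57, 207.
2nd diffs: -12, 18, 72, 150.
3rd diffs: 30, 54, 78.
4th diffs: 24, 24 (constant).
So c_m = m^4 - 5m^3 - m^2 + 2m + 3.
Evaluating at m = 14 gives c_{14} = 24531.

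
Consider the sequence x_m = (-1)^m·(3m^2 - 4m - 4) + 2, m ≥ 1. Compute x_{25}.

(-1)^25 = -1; 3m^2 - 4m - 4 at m=25 is 1771; so x_{25} = -1769.

-1769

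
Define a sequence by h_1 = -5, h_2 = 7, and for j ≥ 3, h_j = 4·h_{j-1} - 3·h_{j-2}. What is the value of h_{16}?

Step forward from the initial values:
h_3 = 43;  h_4 = 151;  h_5 = 475;  …;  h_{13} = 3188635;  h_{14} = 9565927;  h_{15} = 28697803;  h_{16} = 86093431.
(Characteristic roots are 3 and 1.)

86093431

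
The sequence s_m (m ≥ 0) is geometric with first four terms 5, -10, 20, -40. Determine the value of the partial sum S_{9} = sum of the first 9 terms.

855

Common ratio r = -2.
s_m = 5·(-2)^(m-0).
S = 5·((-2)^9 - 1)/(-2 - 1) = 5·(-512 - 1)/(-3) = 855.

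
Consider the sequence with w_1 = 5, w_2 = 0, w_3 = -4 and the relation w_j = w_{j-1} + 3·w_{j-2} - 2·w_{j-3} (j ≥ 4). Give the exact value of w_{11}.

-1810

Compute successive terms:
w_4 = -14  w_5 = -26  w_6 = -60  w_7 = -110  w_8 = -238  w_9 = -448  w_{10} = -942  w_{11} = -1810.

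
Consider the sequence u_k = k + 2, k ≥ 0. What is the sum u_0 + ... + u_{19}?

Over k = 0..19: Σk = 190.
Total = (1)·190 + (2)·20 = 230.

230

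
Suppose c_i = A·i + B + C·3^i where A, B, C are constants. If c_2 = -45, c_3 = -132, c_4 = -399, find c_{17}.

-645700770

The three given values yield: 2A + B + 9C = -45; 3A + B + 27C = -132; 4A + B + 81C = -399.
Subtracting the first from the second: A + 18C = -87.
Subtracting the second from the third: A + 54C = -267.
Solving: C = -5, A = 3, then B = -6.
Therefore c_{17} = 51 + (-6) + (-5)·129140163 = -645700770.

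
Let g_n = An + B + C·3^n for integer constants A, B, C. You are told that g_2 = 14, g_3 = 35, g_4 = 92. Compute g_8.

6584

Write the equations: 2A + B + 9C = 14; 3A + B + 27C = 35; 4A + B + 81C = 92.
Subtracting the first from the second: A + 18C = 21.
Subtracting the second from the third: A + 54C = 57.
Solving: C = 1, A = 3, then B = -1.
So g_n = 3·n + (-1) + 1·3^n; at n=8 this is 6584.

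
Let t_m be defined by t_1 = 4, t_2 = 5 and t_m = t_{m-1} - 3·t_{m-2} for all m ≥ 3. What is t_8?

Compute successive terms:
t_3 = -7, t_4 = -22, t_5 = -1, t_6 = 65, t_7 = 68, t_8 = -127.

-127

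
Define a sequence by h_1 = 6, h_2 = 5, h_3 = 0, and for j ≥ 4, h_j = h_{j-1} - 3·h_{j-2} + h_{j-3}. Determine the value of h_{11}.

324

Iterate the recurrence:
h_4 = -9;  h_5 = -4;  h_6 = 23;  h_7 = 26;  h_8 = -47;  h_9 = -102;  h_{10} = 65;  h_{11} = 324.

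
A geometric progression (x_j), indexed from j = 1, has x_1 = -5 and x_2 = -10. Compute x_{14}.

-40960

Common ratio r = 2.
x_j = (-5)·2^(j-1).
x_{14} = (-5)·2^13 = -40960.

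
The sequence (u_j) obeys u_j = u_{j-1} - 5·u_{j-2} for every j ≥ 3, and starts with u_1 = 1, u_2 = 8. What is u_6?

u_3 = 3  u_4 = -37  u_5 = -52  u_6 = 133.

133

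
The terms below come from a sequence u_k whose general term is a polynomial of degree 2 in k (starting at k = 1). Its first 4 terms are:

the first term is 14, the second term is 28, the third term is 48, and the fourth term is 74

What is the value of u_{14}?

664

1st diffs: 14, 20, 26.
2nd diffs: 6, 6 (constant).
So u_k = 3k^2 + 5k + 6.
Evaluating at k = 14 gives u_{14} = 664.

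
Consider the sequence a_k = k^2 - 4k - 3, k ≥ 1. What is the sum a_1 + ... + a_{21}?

Over k = 1..21: Σk = 231, Σk² = 3311.
Total = (1)·3311 + (-4)·231 + (-3)·21 = 2324.

2324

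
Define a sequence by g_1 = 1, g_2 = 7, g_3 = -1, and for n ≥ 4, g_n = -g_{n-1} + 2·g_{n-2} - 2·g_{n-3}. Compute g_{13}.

-18869

Applying the relation repeatedly:
g_4 = 13, g_5 = -29, g_6 = 57, g_7 = -141, g_8 = 313, g_9 = -709, g_{10} = 1617, g_{11} = -3661, g_{12} = 8313, g_{13} = -18869.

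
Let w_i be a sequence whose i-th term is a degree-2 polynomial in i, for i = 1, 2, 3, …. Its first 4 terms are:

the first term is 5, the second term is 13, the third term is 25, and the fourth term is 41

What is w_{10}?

221

1st diffs: 8, 12, 16.
2nd diffs: 4, 4 (constant).
Newton forward-difference form: w_i = 5 + 8·C(i-1,1) + 4·C(i-1,2).
At i = 10: i-1 = 9, so w_{10} = 5 + 72 + 144 = 221.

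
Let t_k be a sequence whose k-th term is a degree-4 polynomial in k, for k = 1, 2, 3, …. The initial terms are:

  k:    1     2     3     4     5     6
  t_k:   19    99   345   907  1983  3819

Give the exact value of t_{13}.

68695

1st diffs: 80, 246, 562, 1076, 1836.
2nd diffs: 166, 316, 514, 760.
3rd diffs: 150, 198, 246.
4th diffs: 48, 48 (constant).
So t_k = 2k^4 + 5k^3 + 3k^2 + 6k + 3.
Evaluating at k = 13 gives t_{13} = 68695.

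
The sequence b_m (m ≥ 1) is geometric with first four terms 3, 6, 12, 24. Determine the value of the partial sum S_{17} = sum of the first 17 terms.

393213

Common ratio r = 2.
b_m = 3·2^(m-1).
S = 3·(2^17 - 1)/(2 - 1) = 3·(131072 - 1)/(1) = 393213.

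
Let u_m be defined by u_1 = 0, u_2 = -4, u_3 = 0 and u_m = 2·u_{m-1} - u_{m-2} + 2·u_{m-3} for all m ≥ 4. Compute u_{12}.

4

Iterate the recurrence:
u_4 = 4;  u_5 = 0;  u_6 = -4;  u_7 = 0;  u_8 = 4;  u_9 = 0;  u_{10} = -4;  u_{11} = 0;  u_{12} = 4.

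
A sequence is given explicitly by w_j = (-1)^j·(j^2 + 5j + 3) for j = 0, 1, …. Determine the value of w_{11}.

(-1)^11 = -1; j^2 + 5j + 3 at j=11 is 179; so w_{11} = -179.

-179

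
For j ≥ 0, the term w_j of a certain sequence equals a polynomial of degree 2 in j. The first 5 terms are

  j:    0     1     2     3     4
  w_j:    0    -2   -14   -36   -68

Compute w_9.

-378

1st diffs: -2, -12, -22, -32.
2nd diffs: -10, -10, -10 (constant).
Newton forward-difference form: w_j = (-2)·C(j,1) + (-10)·C(j,2).
At j = 9: j = 9, so w_9 = -18 - 360 = -378.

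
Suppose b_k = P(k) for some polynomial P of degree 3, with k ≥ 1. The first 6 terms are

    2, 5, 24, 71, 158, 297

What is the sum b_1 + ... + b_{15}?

24005

1st diffs: 3, 19, 47, 87, 139.
2nd diffs: 16, 28, 40, 52.
3rd diffs: 12, 12, 12 (constant).
Newton forward-difference form: b_k = 2 + 3·C(k-1,1) + 16·C(k-1,2) + 12·C(k-1,3).
Continuing: …, 500, 779, 1146, 1613, …, b_{15} = 5868.
Summing k = 1..15 (15 terms) gives 24005.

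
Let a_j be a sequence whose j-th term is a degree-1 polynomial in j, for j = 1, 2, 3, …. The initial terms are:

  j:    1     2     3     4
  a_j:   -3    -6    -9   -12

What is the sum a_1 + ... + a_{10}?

-165

1st diffs: -3, -3, -3 (constant).
So a_j = -3j.
Continuing: …, -15, -18, -21, -24, …, a_{10} = -30.
Summing j = 1..10 (10 terms) gives -165.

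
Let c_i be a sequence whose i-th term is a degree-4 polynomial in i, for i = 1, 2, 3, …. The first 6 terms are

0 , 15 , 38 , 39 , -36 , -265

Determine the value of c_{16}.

-45345

1st diffs: 15, 23, 1, -75, -229.
2nd diffs: 8, -22, -76, -154.
3rd diffs: -30, -54, -78.
4th diffs: -24, -24 (constant).
So c_i = -i^4 + 5i^3 - i^2 - 2i - 1.
Evaluating at i = 16 gives c_{16} = -45345.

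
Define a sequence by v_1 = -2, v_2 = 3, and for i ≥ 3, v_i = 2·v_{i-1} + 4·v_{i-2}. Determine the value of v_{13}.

Iterate the recurrence:
v_3 = -2; v_4 = 8; v_5 = 8; …; v_{10} = 4608; v_{11} = 14848; v_{12} = 48128; v_{13} = 155648.

155648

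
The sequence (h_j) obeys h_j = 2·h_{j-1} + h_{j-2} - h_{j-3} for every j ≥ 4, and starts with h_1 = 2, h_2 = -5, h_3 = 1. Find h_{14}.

Step forward from the initial values:
h_4 = -5, h_5 = -4, h_6 = -14, …, h_{11} = -715, h_{12} = -1608, h_{13} = -3612, h_{14} = -8117.

-8117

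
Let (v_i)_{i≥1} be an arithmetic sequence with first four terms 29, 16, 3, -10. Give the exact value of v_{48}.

Common difference d = -13.
v_i = 29 + (i - 1)·(-13).
v_{48} = 29 + 47·(-13) = -582.

-582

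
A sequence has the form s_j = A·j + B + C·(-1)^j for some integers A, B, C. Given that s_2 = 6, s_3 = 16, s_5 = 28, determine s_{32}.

186

Plug in j = 2, 3, 5: 2A + B + C = 6; 3A + B - C = 16; 5A + B - C = 28.
Subtracting the first from the second: A - 2C = 10.
Subtracting the second from the third: 2A = 12.
Solving: C = -2, A = 6, then B = -4.
Hence s_{32} = 6·32 + (-4) + (-2)·1 = 186.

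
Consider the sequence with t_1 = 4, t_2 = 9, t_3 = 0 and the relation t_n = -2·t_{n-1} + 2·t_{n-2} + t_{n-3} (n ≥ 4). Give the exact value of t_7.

Compute successive terms:
t_4 = 22;  t_5 = -35;  t_6 = 114;  t_7 = -276.

-276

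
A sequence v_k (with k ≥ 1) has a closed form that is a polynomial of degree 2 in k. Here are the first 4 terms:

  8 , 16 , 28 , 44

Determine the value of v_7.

1st diffs: 8, 12, 16.
2nd diffs: 4, 4 (constant).
So v_k = 2k^2 + 2k + 4.
Evaluating at k = 7 gives v_7 = 116.

116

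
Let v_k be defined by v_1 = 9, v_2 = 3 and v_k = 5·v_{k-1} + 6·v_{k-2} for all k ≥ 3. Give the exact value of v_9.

Step forward from the initial values:
v_3 = 69, v_4 = 363, v_5 = 2229, v_6 = 13323, v_7 = 79989, v_8 = 479883, v_9 = 2879349.
(Characteristic roots are 6 and -1.)

2879349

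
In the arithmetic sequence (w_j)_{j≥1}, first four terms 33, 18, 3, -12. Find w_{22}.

Common difference d = -15.
w_j = 33 + (j - 1)·(-15).
w_{22} = 33 + 21·(-15) = -282.

-282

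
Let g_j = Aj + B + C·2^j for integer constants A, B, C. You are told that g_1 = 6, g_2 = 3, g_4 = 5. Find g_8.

225

Write the equations: A + B + 2C = 6; 2A + B + 4C = 3; 4A + B + 16C = 5.
Subtracting the first from the second: A + 2C = -3.
Subtracting the second from the third: 2A + 12C = 2.
Solving: C = 1, A = -5, then B = 9.
Hence g_8 = -5·8 + 9 + 1·256 = 225.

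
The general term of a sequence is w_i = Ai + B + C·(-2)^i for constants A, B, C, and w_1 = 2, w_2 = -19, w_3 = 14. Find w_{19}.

Plug in i = 1, 2, 3: A + B - 2C = 2; 2A + B + 4C = -19; 3A + B - 8C = 14.
Subtracting the first from the second: A + 6C = -21.
Subtracting the second from the third: A - 12C = 33.
Solving: C = -3, A = -3, then B = -1.
So w_i = -3·i + (-1) + (-3)·(-2)^i; at i=19 this is 1572806.

1572806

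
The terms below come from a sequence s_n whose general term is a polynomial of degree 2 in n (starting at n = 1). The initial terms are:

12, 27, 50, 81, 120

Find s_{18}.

1355

1st diffs: 15, 23, 31, 39.
2nd diffs: 8, 8, 8 (constant).
Newton forward-difference form: s_n = 12 + 15·C(n-1,1) + 8·C(n-1,2).
At n = 18: n-1 = 17, so s_{18} = 12 + 255 + 1088 = 1355.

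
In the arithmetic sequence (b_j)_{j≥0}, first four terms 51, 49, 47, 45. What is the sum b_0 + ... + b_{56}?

Common difference d = -2.
b_j = 51 + (j - 0)·(-2).
b_{56} = -61; S = 57·(51 + (-61))/2 = -285.

-285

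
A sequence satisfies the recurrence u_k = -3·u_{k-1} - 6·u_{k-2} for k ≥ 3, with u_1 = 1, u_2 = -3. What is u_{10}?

-1215

u_3 = 3;  u_4 = 9;  u_5 = -45;  u_6 = 81;  u_7 = 27;  u_8 = -567;  u_9 = 1539;  u_{10} = -1215.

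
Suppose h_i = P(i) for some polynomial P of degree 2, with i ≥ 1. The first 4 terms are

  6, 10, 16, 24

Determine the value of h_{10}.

1st diffs: 4, 6, 8.
2nd diffs: 2, 2 (constant).
Newton forward-difference form: h_i = 6 + 4·C(i-1,1) + 2·C(i-1,2).
At i = 10: i-1 = 9, so h_{10} = 6 + 36 + 72 = 114.

114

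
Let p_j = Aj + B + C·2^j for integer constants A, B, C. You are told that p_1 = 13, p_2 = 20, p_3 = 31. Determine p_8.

Plug in j = 1, 2, 3: A + B + 2C = 13; 2A + B + 4C = 20; 3A + B + 8C = 31.
Subtracting the first from the second: A + 2C = 7.
Subtracting the second from the third: A + 4C = 11.
Solving: C = 2, A = 3, then B = 6.
Therefore p_8 = 24 + 6 + 2·256 = 542.

542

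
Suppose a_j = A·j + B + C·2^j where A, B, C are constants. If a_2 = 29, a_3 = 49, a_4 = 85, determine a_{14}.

65597

At j = 2, 3, 4: 2A + B + 4C = 29; 3A + B + 8C = 49; 4A + B + 16C = 85.
Subtracting the first from the second: A + 4C = 20.
Subtracting the second from the third: A + 8C = 36.
Solving: C = 4, A = 4, then B = 5.
Therefore a_{14} = 56 + 5 + 4·16384 = 65597.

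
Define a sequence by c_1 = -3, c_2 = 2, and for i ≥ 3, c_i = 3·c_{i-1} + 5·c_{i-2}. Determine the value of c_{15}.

-151908129

Applying the relation repeatedly:
c_3 = -9;  c_4 = -17;  c_5 = -96;  …;  c_{12} = -2061257;  c_{13} = -8642091;  c_{14} = -36232558;  c_{15} = -151908129.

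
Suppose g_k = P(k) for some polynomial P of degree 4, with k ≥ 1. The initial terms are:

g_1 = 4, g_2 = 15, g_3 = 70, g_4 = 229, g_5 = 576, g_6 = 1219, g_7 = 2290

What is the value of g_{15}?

1st diffs: 11, 55, 159, 347, 643, 1071.
2nd diffs: 44, 104, 188, 296, 428.
3rd diffs: 60, 84, 108, 132.
4th diffs: 24, 24, 24 (constant).
Newton forward-difference form: g_k = 4 + 11·C(k-1,1) + 44·C(k-1,2) + 60·C(k-1,3) + 24·C(k-1,4).
At k = 15: k-1 = 14, so g_{15} = 4 + 154 + 4004 + 21840 + 24024 = 50026.

50026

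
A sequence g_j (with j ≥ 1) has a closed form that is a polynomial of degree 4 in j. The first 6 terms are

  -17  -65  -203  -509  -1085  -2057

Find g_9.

-8969

1st diffs: -48, -138, -306, -576, -972.
2nd diffs: -90, -168, -270, -396.
3rd diffs: -78, -102, -126.
4th diffs: -24, -24 (constant).
Newton forward-difference form: g_j = -17 + (-48)·C(j-1,1) + (-90)·C(j-1,2) + (-78)·C(j-1,3) + (-24)·C(j-1,4).
At j = 9: j-1 = 8, so g_9 = -17 - 384 - 2520 - 4368 - 1680 = -8969.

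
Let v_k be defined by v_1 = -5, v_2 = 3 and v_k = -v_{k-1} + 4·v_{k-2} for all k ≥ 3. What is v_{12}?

81347

Step forward from the initial values:
v_3 = -23, v_4 = 35, v_5 = -127, v_6 = 267, v_7 = -775, v_8 = 1843, v_9 = -4943, v_{10} = 12315, v_{11} = -32087, v_{12} = 81347.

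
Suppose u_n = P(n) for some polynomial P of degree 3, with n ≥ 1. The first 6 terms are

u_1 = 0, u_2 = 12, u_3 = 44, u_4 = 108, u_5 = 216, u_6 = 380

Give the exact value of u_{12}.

1st diffs: 12, 32, 64, 108, 164.
2nd diffs: 20, 32, 44, 56.
3rd diffs: 12, 12, 12 (constant).
Newton forward-difference form: u_n = 12·C(n-1,1) + 20·C(n-1,2) + 12·C(n-1,3).
At n = 12: n-1 = 11, so u_{12} = 132 + 1100 + 1980 = 3212.

3212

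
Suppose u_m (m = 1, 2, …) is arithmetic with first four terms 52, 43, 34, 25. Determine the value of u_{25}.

-164

Common difference d = -9.
u_m = 52 + (m - 1)·(-9).
u_{25} = 52 + 24·(-9) = -164.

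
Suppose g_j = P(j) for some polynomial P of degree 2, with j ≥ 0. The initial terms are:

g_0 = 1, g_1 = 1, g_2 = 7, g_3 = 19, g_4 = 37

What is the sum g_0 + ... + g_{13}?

1st diffs: 0, 6, 12, 18.
2nd diffs: 6, 6, 6 (constant).
Newton forward-difference form: g_j = 1 + 6·C(j,2).
Continuing: …, 61, 91, 127, 169, …, g_{13} = 469.
Summing j = 0..13 (14 terms) gives 2198.

2198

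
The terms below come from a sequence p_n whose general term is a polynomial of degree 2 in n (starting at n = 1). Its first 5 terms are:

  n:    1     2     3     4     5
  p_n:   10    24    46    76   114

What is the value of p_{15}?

934

1st diffs: 14, 22, 30, 38.
2nd diffs: 8, 8, 8 (constant).
Newton forward-difference form: p_n = 10 + 14·C(n-1,1) + 8·C(n-1,2).
At n = 15: n-1 = 14, so p_{15} = 10 + 196 + 728 = 934.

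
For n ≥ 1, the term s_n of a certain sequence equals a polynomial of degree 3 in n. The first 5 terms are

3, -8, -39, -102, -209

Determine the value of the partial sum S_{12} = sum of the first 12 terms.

1st diffs: -11, -31, -63, -107.
2nd diffs: -20, -32, -44.
3rd diffs: -12, -12 (constant).
Newton forward-difference form: s_n = 3 + (-11)·C(n-1,1) + (-20)·C(n-1,2) + (-12)·C(n-1,3).
Continuing: …, -372, -603, -914, -1317, …, s_{12} = -3198.
Summing n = 1..12 (12 terms) gives -11030.

-11030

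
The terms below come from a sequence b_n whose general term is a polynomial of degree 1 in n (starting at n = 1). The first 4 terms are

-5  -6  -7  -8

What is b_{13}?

1st diffs: -1, -1, -1 (constant).
So b_n = -n - 4.
Evaluating at n = 13 gives b_{13} = -17.

-17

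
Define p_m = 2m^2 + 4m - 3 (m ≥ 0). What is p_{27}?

1563

p_{27} = 2·27^2 + 4·27 - 3 = 1563.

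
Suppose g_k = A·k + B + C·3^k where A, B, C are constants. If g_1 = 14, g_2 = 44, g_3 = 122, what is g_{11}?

The three given values yield: A + B + 3C = 14; 2A + B + 9C = 44; 3A + B + 27C = 122.
Subtracting the first from the second: A + 6C = 30.
Subtracting the second from the third: A + 18C = 78.
Solving: C = 4, A = 6, then B = -4.
So g_k = 6·k + (-4) + 4·3^k; at k=11 this is 708650.

708650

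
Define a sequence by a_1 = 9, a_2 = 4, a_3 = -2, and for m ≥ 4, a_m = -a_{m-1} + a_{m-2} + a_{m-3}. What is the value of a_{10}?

a_4 = 15; a_5 = -13; a_6 = 26; a_7 = -24; a_8 = 37; a_9 = -35; a_{10} = 48.

48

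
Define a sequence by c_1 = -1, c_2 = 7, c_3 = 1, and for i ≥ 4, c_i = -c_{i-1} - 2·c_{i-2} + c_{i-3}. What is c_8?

Compute successive terms:
c_4 = -16  c_5 = 21  c_6 = 12  c_7 = -70  c_8 = 67.

67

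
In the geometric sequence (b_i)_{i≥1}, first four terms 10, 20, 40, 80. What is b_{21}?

Common ratio r = 2.
b_i = 10·2^(i-1).
b_{21} = 10·2^20 = 10485760.

10485760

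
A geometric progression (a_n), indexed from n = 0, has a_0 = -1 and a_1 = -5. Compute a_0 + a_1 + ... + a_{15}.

Common ratio r = 5.
a_n = (-1)·5^(n-0).
S = (-1)·(5^16 - 1)/(5 - 1) = (-1)·(152587890625 - 1)/(4) = -38146972656.

-38146972656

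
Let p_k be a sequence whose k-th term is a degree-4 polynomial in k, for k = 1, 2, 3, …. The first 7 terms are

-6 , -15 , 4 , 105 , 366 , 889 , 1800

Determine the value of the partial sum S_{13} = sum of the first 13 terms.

76726

1st diffs: -9, 19, 101, 261, 523, 911.
2nd diffs: 28, 82, 160, 262, 388.
3rd diffs: 54, 78, 102, 126.
4th diffs: 24, 24, 24 (constant).
Newton forward-difference form: p_k = -6 + (-9)·C(k-1,1) + 28·C(k-1,2) + 54·C(k-1,3) + 24·C(k-1,4).
Continuing: …, 3249, 5410, 8481, 12684, …, p_{13} = 25494.
Summing k = 1..13 (13 terms) gives 76726.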